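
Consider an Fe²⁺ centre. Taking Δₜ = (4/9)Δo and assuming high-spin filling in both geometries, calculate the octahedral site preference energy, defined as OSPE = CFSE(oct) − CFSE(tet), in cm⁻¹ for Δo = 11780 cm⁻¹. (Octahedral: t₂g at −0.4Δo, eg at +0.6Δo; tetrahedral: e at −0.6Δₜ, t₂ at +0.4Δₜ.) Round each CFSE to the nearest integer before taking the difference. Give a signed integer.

Group 8 minus oxidation state +2 gives a d⁶ configuration for Fe²⁺.
In an octahedral site d⁶ (HS) is t2g^4 e_g^2, giving CFSE(oct) = -0.4Δo = -4712 cm⁻¹.
In a tetrahedral site the filling is e^3 t2^3: CFSE(tet) = -0.6Δₜ = -0.6 × (4/9)(11780) = -3141 cm⁻¹.
Subtracting, OSPE = -4712 − (-3141) = -1571 cm⁻¹.

-1571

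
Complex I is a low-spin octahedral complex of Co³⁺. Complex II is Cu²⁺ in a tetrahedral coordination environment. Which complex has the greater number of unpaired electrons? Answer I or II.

I: Co³⁺: group 9, so d-count = 9 − 3 = 6; t2g^6 e_g^0 → 0 unpaired.
II: Cu sits in group 11; removing 2 electrons leaves Cu²⁺ with 11 − 2 = 9 d electrons; Tetrahedral splitting is small, so the complex is high-spin; e⁴ t₂⁵ → 1 unpaired.
So II has more unpaired electrons.

II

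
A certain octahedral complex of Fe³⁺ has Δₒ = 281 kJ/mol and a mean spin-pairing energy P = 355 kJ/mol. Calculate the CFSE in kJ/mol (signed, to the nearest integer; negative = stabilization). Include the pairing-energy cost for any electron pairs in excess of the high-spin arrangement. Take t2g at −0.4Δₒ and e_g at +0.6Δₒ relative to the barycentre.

Fe is in group 8, so Fe³⁺ is d⁵ (8 − 3 = 5).
Since Δₒ = 281 kJ/mol < P = 355 kJ/mol, the complex adopts the high-spin configuration.
Configuration: t2g^3 e_g^2.
Orbital CFSE = 0.0Δₒ = 0.0 × 281 = 0 kJ/mol.
High-spin has no excess pairs, so no pairing correction applies.

0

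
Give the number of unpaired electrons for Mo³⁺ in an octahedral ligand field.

Group 6 minus oxidation state +3 gives a d³ configuration for Mo³⁺.
For octahedral d³ the high- and low-spin configurations coincide.
Configuration: t₂g³ eg⁰, giving 3 unpaired electrons.

3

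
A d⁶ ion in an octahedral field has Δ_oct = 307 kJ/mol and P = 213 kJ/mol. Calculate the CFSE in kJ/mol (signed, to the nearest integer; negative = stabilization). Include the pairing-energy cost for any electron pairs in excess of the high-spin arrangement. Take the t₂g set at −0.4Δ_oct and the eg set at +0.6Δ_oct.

-311

Since Δ_oct = 307 kJ/mol > P = 213 kJ/mol, the complex adopts the low-spin configuration.
Configuration: t₂g⁶ eg⁰.
Orbital CFSE = -2.4Δ_oct = -2.4 × 307 = -737 kJ/mol.
Excess pairs vs high-spin: 3 − 1 = 2; pairing cost = +426 kJ/mol.
Net CFSE = -737 + 426 = -311 kJ/mol.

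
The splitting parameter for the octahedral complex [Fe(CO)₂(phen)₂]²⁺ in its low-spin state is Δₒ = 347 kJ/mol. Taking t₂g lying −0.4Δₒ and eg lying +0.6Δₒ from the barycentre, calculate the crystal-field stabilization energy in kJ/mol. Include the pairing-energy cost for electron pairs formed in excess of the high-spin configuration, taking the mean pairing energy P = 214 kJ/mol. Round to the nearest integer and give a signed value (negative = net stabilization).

-405

Ligand charges: 2×(+0) from CO and 2×(+0) from phen sum to +0; with overall charge +2, Fe is +2.
Group 8 minus oxidation state +2 gives a d⁶ configuration for Fe²⁺.
The d⁶ electrons fill as t₂g⁶ eg⁰.
Orbital CFSE = 6(-0.4) + 0(0.6) = -2.4Δₒ = -2.4 × 347 = -833 kJ/mol.
Pairing penalty: 3 pairs vs 1 in the high-spin reference → 2 extra × P = 428 kJ/mol.
Combining: -833 + 428 = -405 kJ/mol.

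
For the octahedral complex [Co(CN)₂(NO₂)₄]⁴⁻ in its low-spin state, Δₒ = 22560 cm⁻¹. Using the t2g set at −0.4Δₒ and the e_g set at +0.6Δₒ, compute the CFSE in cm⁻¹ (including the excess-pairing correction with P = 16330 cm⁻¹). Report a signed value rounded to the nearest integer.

-24278

Ligand charges: 2×(-1) from CN⁻ and 4×(-1) from NO₂⁻ sum to -6; with overall charge -4, Co is +2.
Co is in group 9, so Co²⁺ is d⁷ (9 − 2 = 7).
Configuration: t2g^6 e_g^1.
The orbital stabilization is -1.8Δₒ = -1.8 × 22560 = -40608 cm⁻¹.
High-spin d⁷ would be t2g^5 e_g^2 with 2 pairs; low-spin has 3, so 1 excess pair costs +1P = +16330 cm⁻¹.
Net CFSE = -40608 + 16330 = -24278 cm⁻¹.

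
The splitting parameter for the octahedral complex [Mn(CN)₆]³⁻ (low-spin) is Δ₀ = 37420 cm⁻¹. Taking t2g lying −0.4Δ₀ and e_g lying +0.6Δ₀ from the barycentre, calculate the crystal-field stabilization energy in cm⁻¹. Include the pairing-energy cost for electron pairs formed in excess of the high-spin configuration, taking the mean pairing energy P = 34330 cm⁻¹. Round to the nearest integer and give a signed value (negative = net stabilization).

-25542

Each CN⁻ contributes -1; 6 × (-1) = -6. With overall charge -3, Mn is in the +3 oxidation state.
Mn is in group 7, so Mn³⁺ is d⁴ (7 − 3 = 4).
Electron filling gives t2g^4 e_g^0.
The orbital stabilization is -1.6Δ₀ = -1.6 × 37420 = -59872 cm⁻¹.
Pairing penalty: 1 pair vs 0 in the high-spin reference → 1 extra × P = 34330 cm⁻¹.
Net CFSE = -59872 + 34330 = -25542 cm⁻¹.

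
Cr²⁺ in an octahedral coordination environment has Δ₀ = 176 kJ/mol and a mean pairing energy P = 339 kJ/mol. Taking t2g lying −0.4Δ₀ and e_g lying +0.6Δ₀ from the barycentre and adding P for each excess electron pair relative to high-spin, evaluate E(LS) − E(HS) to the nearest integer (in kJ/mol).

Group 6 minus oxidation state +2 gives a d⁴ configuration for Cr²⁺.
High-spin: t2g^3 e_g^1, CFSE = -0.6Δ₀ = -106 kJ/mol.
For low-spin the configuration is t2g^4 e_g^0: orbital energy -1.6 × 176 = -282 kJ/mol, and 1 additional pair relative to high-spin adds 339 kJ/mol, giving 57 kJ/mol.
E(LS) − E(HS) = 57 − (-106) = 163 kJ/mol.

163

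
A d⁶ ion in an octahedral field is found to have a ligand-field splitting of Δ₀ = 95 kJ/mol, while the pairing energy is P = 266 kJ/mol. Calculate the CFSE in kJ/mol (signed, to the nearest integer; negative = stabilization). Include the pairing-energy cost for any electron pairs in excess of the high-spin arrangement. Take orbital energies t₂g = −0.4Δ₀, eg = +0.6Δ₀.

Δ₀ < P, so pairing is avoided: the ground state is high-spin.
Filling d⁶ accordingly: t₂g⁴ eg².
Orbital CFSE = -0.4Δ₀ = -0.4 × 95 = -38 kJ/mol.
High-spin has no excess pairs, so no pairing correction applies.

-38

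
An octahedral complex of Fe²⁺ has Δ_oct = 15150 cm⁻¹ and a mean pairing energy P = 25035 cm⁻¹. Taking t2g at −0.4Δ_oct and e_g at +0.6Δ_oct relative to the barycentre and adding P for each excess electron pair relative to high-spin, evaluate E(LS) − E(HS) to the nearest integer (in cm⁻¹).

19770

Fe is in group 8, so Fe²⁺ is d⁶ (8 − 2 = 6).
High-spin: t2g^4 e_g^2, CFSE = -0.4Δ_oct = -6060 cm⁻¹.
Low-spin: t2g^6 e_g^0, orbital CFSE = -2.4Δ_oct = -36360 cm⁻¹; plus 2 excess pairs × P = +50070 cm⁻¹; total 13710 cm⁻¹.
E(LS) − E(HS) = 13710 − (-6060) = 19770 cm⁻¹.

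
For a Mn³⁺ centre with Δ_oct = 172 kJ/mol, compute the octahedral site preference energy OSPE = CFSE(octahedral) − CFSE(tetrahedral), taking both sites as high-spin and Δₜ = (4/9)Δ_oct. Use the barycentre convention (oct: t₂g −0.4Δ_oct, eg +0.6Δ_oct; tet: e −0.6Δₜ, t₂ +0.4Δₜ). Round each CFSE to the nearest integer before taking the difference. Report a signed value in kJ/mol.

-72

Mn sits in group 7; removing 3 electrons leaves Mn³⁺ with 7 − 3 = 4 d electrons.
Octahedral (high-spin): t2g^3 e_g^1, CFSE = 3(−0.4) + 1(+0.6) = -0.6Δ_oct = -0.6 × 172 = -103 kJ/mol.
Tetrahedral e^2 t2^2 gives -0.4Δₜ = -0.4 × (4/9) × 172 = -31 kJ/mol.
OSPE = CFSE(oct) − CFSE(tet) = -103 − (-31) = -72 kJ/mol.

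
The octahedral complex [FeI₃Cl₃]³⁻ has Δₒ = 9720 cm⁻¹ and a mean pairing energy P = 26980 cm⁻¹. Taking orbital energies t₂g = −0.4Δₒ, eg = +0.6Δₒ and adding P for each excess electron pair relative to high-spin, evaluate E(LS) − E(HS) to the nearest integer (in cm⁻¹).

Ligand charges: 3×(-1) from I⁻ and 3×(-1) from Cl⁻ sum to -6; with overall charge -3, Fe is +3.
Fe sits in group 8; removing 3 electrons leaves Fe³⁺ with 8 − 3 = 5 d electrons.
In the high-spin limit (t₂g³ eg²) the orbital term is 0.0Δₒ = 0 cm⁻¹, with no excess pairing.
Low-spin: t₂g⁵ eg⁰, orbital CFSE = -2.0Δₒ = -19440 cm⁻¹; plus 2 excess pairs × P = +53960 cm⁻¹; total 34520 cm⁻¹.
Thus E(LS) − E(HS) = 34520 cm⁻¹.

34520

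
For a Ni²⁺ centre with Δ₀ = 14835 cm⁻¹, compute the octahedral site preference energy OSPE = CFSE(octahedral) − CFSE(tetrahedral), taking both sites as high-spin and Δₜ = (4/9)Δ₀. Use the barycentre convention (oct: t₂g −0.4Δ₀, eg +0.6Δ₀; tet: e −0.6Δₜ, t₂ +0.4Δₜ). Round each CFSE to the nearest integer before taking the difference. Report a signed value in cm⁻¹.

-12527

Group 10 minus oxidation state +2 gives a d⁸ configuration for Ni²⁺.
Octahedral high-spin t2g^6 e_g^2: CFSE = -1.2 × 14835 = -17802 cm⁻¹.
Tetrahedral: e^4 t2^4, CFSE = 4(−0.6) + 4(+0.4) = -0.8Δₜ = -0.8 × (4/9) × 14835 = -5275 cm⁻¹.
Subtracting, OSPE = -17802 − (-5275) = -12527 cm⁻¹.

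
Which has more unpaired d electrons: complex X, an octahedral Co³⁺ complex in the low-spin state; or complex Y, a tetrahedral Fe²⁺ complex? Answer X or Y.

X: Co³⁺: group 9, so d-count = 9 − 3 = 6; t2g^6 e_g^0 → 0 unpaired.
Y: Fe sits in group 8; removing 2 electrons leaves Fe²⁺ with 8 − 2 = 6 d electrons; With tetrahedral geometry the complex is necessarily high-spin; e³ t₂³ → 4 unpaired.
So Y has more unpaired electrons.

Y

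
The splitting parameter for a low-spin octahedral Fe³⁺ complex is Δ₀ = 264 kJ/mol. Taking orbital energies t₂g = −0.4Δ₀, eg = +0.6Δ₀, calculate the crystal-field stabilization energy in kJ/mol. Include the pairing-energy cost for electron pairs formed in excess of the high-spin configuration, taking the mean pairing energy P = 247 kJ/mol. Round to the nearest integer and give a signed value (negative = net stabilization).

Group 8 minus oxidation state +3 gives a d⁵ configuration for Fe³⁺.
The d⁵ electrons fill as t₂g⁵ eg⁰.
The orbital stabilization is -2.0Δ₀ = -2.0 × 264 = -528 kJ/mol.
Pairing penalty: 2 pairs vs 0 in the high-spin reference → 2 extra × P = 494 kJ/mol.
Combining: -528 + 494 = -34 kJ/mol.

-34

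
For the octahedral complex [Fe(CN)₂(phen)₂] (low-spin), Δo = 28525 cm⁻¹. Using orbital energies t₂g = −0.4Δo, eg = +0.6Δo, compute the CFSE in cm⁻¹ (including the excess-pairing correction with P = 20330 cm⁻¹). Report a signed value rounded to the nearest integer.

Ligand charges: 2×(-1) from CN⁻ and 2×(+0) from phen sum to -2; with overall charge +0, Fe is +2.
Group 8 minus oxidation state +2 gives a d⁶ configuration for Fe²⁺.
Configuration: t₂g⁶ eg⁰.
The orbital stabilization is -2.4Δo = -2.4 × 28525 = -68460 cm⁻¹.
Relative to high-spin t₂g⁴ eg² (1 paired), the low-spin configuration has 2 additional pairs, contributing +2 × 20330 = +40660 cm⁻¹.
Combining: -68460 + 40660 = -27800 cm⁻¹.

-27800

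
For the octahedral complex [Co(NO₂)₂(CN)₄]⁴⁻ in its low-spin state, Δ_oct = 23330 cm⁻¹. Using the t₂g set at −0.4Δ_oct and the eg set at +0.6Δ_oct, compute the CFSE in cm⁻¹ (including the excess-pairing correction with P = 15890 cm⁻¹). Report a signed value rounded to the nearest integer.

-26104

Ligand charges: 2×(-1) from NO₂⁻ and 4×(-1) from CN⁻ sum to -6; with overall charge -4, Co is +2.
Co is in group 9, so Co²⁺ is d⁷ (9 − 2 = 7).
The d⁷ electrons fill as t₂g⁶ eg¹.
The orbital stabilization is -1.8Δ_oct = -1.8 × 23330 = -41994 cm⁻¹.
Pairing penalty: 3 pairs vs 2 in the high-spin reference → 1 extra × P = 15890 cm⁻¹.
Overall CFSE = -41994 + 15890 = -26104 cm⁻¹.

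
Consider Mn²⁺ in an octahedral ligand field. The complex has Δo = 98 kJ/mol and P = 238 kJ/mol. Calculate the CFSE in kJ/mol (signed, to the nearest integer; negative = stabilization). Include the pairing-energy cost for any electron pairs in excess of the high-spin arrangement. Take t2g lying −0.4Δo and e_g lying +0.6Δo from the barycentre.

0

Mn is in group 7, so Mn²⁺ is d⁵ (7 − 2 = 5).
With Δo < P the complex is high-spin.
Configuration: t2g^3 e_g^2.
Orbital CFSE = 0.0Δo = 0.0 × 98 = 0 kJ/mol.
High-spin has no excess pairs, so no pairing correction applies.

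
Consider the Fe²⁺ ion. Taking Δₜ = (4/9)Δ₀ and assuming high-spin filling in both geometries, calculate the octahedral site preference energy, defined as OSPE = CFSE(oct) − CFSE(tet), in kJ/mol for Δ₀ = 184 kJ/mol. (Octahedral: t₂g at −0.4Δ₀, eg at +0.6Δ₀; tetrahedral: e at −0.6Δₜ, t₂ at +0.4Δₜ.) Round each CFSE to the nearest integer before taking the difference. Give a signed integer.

-25

Fe is in group 8, so Fe²⁺ is d⁶ (8 − 2 = 6).
In an octahedral site d⁶ (HS) is t₂g⁴ eg², giving CFSE(oct) = -0.4Δ₀ = -74 kJ/mol.
In a tetrahedral site the filling is e³ t₂³: CFSE(tet) = -0.6Δₜ = -0.6 × (4/9)(184) = -49 kJ/mol.
OSPE = CFSE(oct) − CFSE(tet) = -74 − (-49) = -25 kJ/mol.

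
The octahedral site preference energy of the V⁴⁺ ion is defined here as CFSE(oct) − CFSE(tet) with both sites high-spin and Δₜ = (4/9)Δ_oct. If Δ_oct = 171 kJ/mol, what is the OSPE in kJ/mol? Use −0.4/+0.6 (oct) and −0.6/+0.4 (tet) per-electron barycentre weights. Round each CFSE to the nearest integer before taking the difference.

-22

Group 5 minus oxidation state +4 gives a d¹ configuration for V⁴⁺.
Octahedral high-spin t₂g¹ eg⁰: CFSE = -0.4 × 171 = -68 kJ/mol.
Tetrahedral: e¹ t₂⁰, CFSE = 1(−0.6) + 0(+0.4) = -0.6Δₜ = -0.6 × (4/9) × 171 = -46 kJ/mol.
OSPE = -68 − (-46) = -22 kJ/mol.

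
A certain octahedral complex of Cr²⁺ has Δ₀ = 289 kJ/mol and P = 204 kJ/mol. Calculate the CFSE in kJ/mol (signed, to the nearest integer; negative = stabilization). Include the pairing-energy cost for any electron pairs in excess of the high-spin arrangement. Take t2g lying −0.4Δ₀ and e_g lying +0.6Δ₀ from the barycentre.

-258

Cr sits in group 6; removing 2 electrons leaves Cr²⁺ with 6 − 2 = 4 d electrons.
With Δ₀ > P the complex is low-spin.
Configuration: t2g^4 e_g^0.
Orbital CFSE = -1.6Δ₀ = -1.6 × 289 = -462 kJ/mol.
Excess pairs vs high-spin: 1 − 0 = 1; pairing cost = +204 kJ/mol.
Net CFSE = -462 + 204 = -258 kJ/mol.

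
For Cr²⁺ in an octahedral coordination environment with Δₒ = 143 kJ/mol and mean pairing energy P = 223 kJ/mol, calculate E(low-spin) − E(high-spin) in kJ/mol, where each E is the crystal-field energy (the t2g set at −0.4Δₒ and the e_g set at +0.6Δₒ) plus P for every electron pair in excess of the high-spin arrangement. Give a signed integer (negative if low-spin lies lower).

Cr sits in group 6; removing 2 electrons leaves Cr²⁺ with 6 − 2 = 4 d electrons.
High-spin: t2g^3 e_g^1, CFSE = -0.6Δₒ = -86 kJ/mol.
Low-spin: t2g^4 e_g^0, orbital CFSE = -1.6Δₒ = -229 kJ/mol; plus 1 excess pair × P = +223 kJ/mol; total -6 kJ/mol.
Thus E(LS) − E(HS) = 80 kJ/mol.

80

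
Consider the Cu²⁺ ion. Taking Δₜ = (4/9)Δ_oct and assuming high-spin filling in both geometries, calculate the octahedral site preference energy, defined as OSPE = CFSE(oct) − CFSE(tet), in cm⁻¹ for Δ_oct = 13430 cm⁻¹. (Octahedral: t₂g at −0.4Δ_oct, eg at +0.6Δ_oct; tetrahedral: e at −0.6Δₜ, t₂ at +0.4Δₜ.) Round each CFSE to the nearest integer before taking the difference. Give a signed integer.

Cu is in group 11, so Cu²⁺ is d⁹ (11 − 2 = 9).
Octahedral high-spin t₂g⁶ eg³: CFSE = -0.6 × 13430 = -8058 cm⁻¹.
Tetrahedral: e⁴ t₂⁵, CFSE = 4(−0.6) + 5(+0.4) = -0.4Δₜ = -0.4 × (4/9) × 13430 = -2388 cm⁻¹.
Subtracting, OSPE = -8058 − (-2388) = -5670 cm⁻¹.

-5670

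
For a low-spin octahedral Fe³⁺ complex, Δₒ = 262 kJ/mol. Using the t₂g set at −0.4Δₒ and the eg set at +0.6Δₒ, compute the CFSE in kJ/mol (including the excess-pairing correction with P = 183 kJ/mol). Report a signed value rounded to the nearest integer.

-158

Fe³⁺: group 8, so d-count = 8 − 3 = 5.
Electron filling gives t₂g⁵ eg⁰.
CFSE(orbital) = 5×(-0.4Δₒ) + 0×(0.6Δₒ) = -2.0Δₒ; with Δₒ = 262 kJ/mol that is -524 kJ/mol.
Pairing penalty: 2 pairs vs 0 in the high-spin reference → 2 extra × P = 366 kJ/mol.
Overall CFSE = -524 + 366 = -158 kJ/mol.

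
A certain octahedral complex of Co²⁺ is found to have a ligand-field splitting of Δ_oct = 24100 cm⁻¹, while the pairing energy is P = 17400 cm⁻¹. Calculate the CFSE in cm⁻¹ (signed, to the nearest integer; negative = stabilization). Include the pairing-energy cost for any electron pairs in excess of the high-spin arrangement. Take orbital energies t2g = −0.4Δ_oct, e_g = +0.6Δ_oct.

Co sits in group 9; removing 2 electrons leaves Co²⁺ with 9 − 2 = 7 d electrons.
Here Δ_oct > P (24100 > 17400), so the low-spin state is favoured.
Configuration: t2g^6 e_g^1.
Orbital CFSE = -1.8Δ_oct = -1.8 × 24100 = -43380 cm⁻¹.
Excess pairs vs high-spin: 3 − 2 = 1; pairing cost = +17400 cm⁻¹.
Net CFSE = -43380 + 17400 = -25980 cm⁻¹.

-25980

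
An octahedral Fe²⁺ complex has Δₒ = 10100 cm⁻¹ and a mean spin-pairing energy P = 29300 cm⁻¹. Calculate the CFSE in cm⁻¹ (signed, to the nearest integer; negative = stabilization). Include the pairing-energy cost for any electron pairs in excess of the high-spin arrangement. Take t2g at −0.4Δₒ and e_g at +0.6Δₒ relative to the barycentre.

Group 8 minus oxidation state +2 gives a d⁶ configuration for Fe²⁺.
Since Δₒ = 10100 cm⁻¹ < P = 29300 cm⁻¹, the complex adopts the high-spin configuration.
Configuration: t2g^4 e_g^2.
Orbital CFSE = -0.4Δₒ = -0.4 × 10100 = -4040 cm⁻¹.
High-spin has no excess pairs, so no pairing correction applies.

-4040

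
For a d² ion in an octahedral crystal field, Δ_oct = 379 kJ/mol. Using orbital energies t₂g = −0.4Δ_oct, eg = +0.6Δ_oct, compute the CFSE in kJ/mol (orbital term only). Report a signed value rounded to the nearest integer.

For octahedral d² the high- and low-spin configurations coincide.
Configuration: t₂g² eg⁰.
Orbital CFSE = 2(-0.4) + 0(0.6) = -0.8Δ_oct = -0.8 × 379 = -303 kJ/mol.

-303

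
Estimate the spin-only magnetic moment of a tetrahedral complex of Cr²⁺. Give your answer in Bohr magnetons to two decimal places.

4.90 Bohr magnetons

Cr is in group 6, so Cr²⁺ is d⁴ (6 − 2 = 4).
With tetrahedral geometry the complex is necessarily high-spin.
Configuration: e² t₂² → 4 unpaired electrons.
μ(spin-only) = √[4(4+2)] = √24 ≈ 4.90 Bohr magnetons.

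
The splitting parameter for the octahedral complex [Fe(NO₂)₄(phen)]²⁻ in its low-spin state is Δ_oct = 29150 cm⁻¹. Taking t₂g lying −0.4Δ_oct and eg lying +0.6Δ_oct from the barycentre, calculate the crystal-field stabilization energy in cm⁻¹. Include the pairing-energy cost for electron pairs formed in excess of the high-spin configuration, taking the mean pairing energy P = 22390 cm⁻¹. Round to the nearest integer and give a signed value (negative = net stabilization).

Ligand charges: 4×(-1) from NO₂⁻ and 1×(+0) from phen sum to -4; with overall charge -2, Fe is +2.
Group 8 minus oxidation state +2 gives a d⁶ configuration for Fe²⁺.
Electron filling gives t₂g⁶ eg⁰.
Orbital CFSE = 6(-0.4) + 0(0.6) = -2.4Δ_oct = -2.4 × 29150 = -69960 cm⁻¹.
Pairing penalty: 3 pairs vs 1 in the high-spin reference → 2 extra × P = 44780 cm⁻¹.
Overall CFSE = -69960 + 44780 = -25180 cm⁻¹.

-25180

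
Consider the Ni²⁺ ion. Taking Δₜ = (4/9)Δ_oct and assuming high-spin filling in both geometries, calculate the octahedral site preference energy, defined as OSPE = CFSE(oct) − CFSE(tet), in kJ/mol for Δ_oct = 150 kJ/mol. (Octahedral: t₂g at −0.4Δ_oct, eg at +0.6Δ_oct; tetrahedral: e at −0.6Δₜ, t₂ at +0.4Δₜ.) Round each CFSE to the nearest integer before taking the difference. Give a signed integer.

Ni sits in group 10; removing 2 electrons leaves Ni²⁺ with 10 − 2 = 8 d electrons.
Octahedral high-spin t₂g⁶ eg²: CFSE = -1.2 × 150 = -180 kJ/mol.
Tetrahedral e⁴ t₂⁴ gives -0.8Δₜ = -0.8 × (4/9) × 150 = -53 kJ/mol.
OSPE = CFSE(oct) − CFSE(tet) = -180 − (-53) = -127 kJ/mol.

-127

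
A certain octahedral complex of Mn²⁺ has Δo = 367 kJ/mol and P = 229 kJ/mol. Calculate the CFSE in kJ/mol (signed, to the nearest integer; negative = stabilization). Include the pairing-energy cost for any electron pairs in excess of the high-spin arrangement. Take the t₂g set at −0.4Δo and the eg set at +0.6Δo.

Mn²⁺: group 7, so d-count = 7 − 2 = 5.
With Δo > P the complex is low-spin.
That gives t₂g⁵ eg⁰.
Orbital CFSE = -2.0Δo = -2.0 × 367 = -734 kJ/mol.
Excess pairs vs high-spin: 2 − 0 = 2; pairing cost = +458 kJ/mol.
Net CFSE = -734 + 458 = -276 kJ/mol.

-276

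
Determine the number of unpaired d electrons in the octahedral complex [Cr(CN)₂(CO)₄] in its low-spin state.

Ligand charges: 2×(-1) from CN⁻ and 4×(+0) from CO sum to -2; with overall charge +0, Cr is +2.
Cr is in group 6, so Cr²⁺ is d⁴ (6 − 2 = 4).
Configuration: t₂g⁴ eg⁰, giving 2 unpaired electrons.

2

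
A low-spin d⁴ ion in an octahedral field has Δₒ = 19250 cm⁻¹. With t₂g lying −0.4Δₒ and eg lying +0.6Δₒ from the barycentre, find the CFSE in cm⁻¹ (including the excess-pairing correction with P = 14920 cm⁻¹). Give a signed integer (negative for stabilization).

-15880

The d⁴ electrons fill as t₂g⁴ eg⁰.
The orbital stabilization is -1.6Δₒ = -1.6 × 19250 = -30800 cm⁻¹.
Pairing penalty: 1 pair vs 0 in the high-spin reference → 1 extra × P = 14920 cm⁻¹.
Combining: -30800 + 14920 = -15880 cm⁻¹.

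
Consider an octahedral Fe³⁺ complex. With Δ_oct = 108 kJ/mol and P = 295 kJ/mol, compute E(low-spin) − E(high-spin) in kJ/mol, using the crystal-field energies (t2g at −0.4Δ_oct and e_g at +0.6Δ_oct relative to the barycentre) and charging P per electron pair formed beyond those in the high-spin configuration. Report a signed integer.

Fe is in group 8, so Fe³⁺ is d⁵ (8 − 3 = 5).
High-spin: t2g^3 e_g^2, CFSE = 0.0Δ_oct = 0 kJ/mol.
Low-spin t2g^5 e_g^0 gives -2.0Δ_oct = -216 kJ/mol, but forming 2 extra pairs costs 2P = 590 kJ/mol, so E(LS) = -216 + 590 = 374 kJ/mol.
E(LS) − E(HS) = 374 − (0) = 374 kJ/mol.

374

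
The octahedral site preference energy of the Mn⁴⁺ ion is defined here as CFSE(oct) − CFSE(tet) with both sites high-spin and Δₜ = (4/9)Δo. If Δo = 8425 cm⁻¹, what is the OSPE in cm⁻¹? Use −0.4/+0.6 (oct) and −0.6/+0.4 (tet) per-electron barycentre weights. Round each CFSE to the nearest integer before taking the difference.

-7114

Mn⁴⁺: group 7, so d-count = 7 − 4 = 3.
Octahedral high-spin t₂g³ eg⁰: CFSE = -1.2 × 8425 = -10110 cm⁻¹.
Tetrahedral e² t₂¹ gives -0.8Δₜ = -0.8 × (4/9) × 8425 = -2996 cm⁻¹.
Subtracting, OSPE = -10110 − (-2996) = -7114 cm⁻¹.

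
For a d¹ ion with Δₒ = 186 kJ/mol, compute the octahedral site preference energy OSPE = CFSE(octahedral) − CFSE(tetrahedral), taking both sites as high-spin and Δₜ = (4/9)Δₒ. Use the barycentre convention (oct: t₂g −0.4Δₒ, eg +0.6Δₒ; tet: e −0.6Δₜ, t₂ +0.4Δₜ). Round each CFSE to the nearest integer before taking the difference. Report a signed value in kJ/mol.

In an octahedral site d¹ (HS) is t2g^1 e_g^0, giving CFSE(oct) = -0.4Δₒ = -74 kJ/mol.
Tetrahedral: e^1 t2^0, CFSE = 1(−0.6) + 0(+0.4) = -0.6Δₜ = -0.6 × (4/9) × 186 = -50 kJ/mol.
OSPE = CFSE(oct) − CFSE(tet) = -74 − (-50) = -24 kJ/mol.

-24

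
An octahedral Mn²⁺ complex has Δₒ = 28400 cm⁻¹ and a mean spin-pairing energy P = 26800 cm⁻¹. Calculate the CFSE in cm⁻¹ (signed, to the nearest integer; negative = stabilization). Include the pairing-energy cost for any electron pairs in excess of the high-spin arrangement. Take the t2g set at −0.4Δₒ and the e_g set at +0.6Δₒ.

Mn²⁺: group 7, so d-count = 7 − 2 = 5.
Δₒ > P, so pairing is preferred: the ground state is low-spin.
Filling d⁵ accordingly: t2g^5 e_g^0.
Orbital CFSE = -2.0Δₒ = -2.0 × 28400 = -56800 cm⁻¹.
Excess pairs vs high-spin: 2 − 0 = 2; pairing cost = +53600 cm⁻¹.
Net CFSE = -56800 + 53600 = -3200 cm⁻¹.

-3200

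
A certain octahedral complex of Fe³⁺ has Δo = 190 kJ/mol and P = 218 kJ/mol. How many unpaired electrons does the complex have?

5

Fe sits in group 8; removing 3 electrons leaves Fe³⁺ with 8 − 3 = 5 d electrons.
Here Δo < P (190 < 218), so the high-spin state is favoured.
That gives t₂g³ eg².
Unpaired electrons: 5.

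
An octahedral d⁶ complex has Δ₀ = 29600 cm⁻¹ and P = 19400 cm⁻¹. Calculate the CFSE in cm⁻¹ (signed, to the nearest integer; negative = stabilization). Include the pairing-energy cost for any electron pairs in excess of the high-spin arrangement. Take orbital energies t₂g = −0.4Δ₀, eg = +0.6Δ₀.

Δ₀ > P, so pairing is preferred: the ground state is low-spin.
Configuration: t₂g⁶ eg⁰.
Orbital CFSE = -2.4Δ₀ = -2.4 × 29600 = -71040 cm⁻¹.
Excess pairs vs high-spin: 3 − 1 = 2; pairing cost = +38800 cm⁻¹.
Net CFSE = -71040 + 38800 = -32240 cm⁻¹.

-32240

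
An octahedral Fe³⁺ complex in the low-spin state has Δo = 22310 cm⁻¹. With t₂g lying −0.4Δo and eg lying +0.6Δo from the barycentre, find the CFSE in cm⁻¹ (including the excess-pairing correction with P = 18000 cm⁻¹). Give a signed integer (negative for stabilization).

-8620

Fe³⁺: group 8, so d-count = 8 − 3 = 5.
Configuration: t₂g⁵ eg⁰.
The orbital stabilization is -2.0Δo = -2.0 × 22310 = -44620 cm⁻¹.
Relative to high-spin t₂g³ eg² (0 paired), the low-spin configuration has 2 additional pairs, contributing +2 × 18000 = +36000 cm⁻¹.
Overall CFSE = -44620 + 36000 = -8620 cm⁻¹.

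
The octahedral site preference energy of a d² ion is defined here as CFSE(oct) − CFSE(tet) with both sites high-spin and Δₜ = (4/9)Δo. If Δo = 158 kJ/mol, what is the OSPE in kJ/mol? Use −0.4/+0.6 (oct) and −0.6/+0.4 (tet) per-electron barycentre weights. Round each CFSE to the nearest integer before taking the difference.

In an octahedral site d² (HS) is t2g^2 e_g^0, giving CFSE(oct) = -0.8Δo = -126 kJ/mol.
Tetrahedral: e^2 t2^0, CFSE = 2(−0.6) + 0(+0.4) = -1.2Δₜ = -1.2 × (4/9) × 158 = -84 kJ/mol.
OSPE = -126 − (-84) = -42 kJ/mol.

-42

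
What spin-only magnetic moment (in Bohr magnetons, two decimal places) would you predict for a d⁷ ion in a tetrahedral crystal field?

Tetrahedral splitting is small, so the complex is high-spin.
Configuration: e⁴ t₂³ → 3 unpaired electrons.
μ(spin-only) = √[3(3+2)] = √15 ≈ 3.87 Bohr magnetons.

3.87 Bohr magnetons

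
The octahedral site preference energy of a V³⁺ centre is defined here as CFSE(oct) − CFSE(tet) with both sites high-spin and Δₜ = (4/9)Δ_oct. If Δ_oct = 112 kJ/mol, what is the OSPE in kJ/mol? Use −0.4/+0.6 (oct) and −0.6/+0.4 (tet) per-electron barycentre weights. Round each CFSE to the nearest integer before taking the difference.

-30

V is in group 5, so V³⁺ is d² (5 − 3 = 2).
In an octahedral site d² (HS) is t₂g² eg⁰, giving CFSE(oct) = -0.8Δ_oct = -90 kJ/mol.
Tetrahedral e² t₂⁰ gives -1.2Δₜ = -1.2 × (4/9) × 112 = -60 kJ/mol.
Subtracting, OSPE = -90 − (-60) = -30 kJ/mol.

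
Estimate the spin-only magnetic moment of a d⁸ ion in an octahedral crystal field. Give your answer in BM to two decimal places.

2.83 BM

Configuration: t₂g⁶ eg² → 2 unpaired electrons.
μ(spin-only) = √[2(2+2)] = √8 ≈ 2.83 BM.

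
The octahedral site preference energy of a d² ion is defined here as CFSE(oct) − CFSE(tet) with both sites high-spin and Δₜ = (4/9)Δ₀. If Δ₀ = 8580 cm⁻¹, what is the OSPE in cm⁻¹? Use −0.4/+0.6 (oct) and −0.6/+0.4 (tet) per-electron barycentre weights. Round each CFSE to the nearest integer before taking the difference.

-2288

Octahedral high-spin t2g^2 e_g^0: CFSE = -0.8 × 8580 = -6864 cm⁻¹.
Tetrahedral e^2 t2^0 gives -1.2Δₜ = -1.2 × (4/9) × 8580 = -4576 cm⁻¹.
OSPE = -6864 − (-4576) = -2288 cm⁻¹.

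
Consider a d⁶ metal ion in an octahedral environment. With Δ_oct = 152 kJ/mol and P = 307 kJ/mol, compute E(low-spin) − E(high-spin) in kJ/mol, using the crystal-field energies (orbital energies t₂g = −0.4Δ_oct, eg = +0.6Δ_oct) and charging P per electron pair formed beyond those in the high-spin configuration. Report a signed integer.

310

High-spin: t₂g⁴ eg², CFSE = -0.4Δ_oct = -61 kJ/mol.
For low-spin the configuration is t₂g⁶ eg⁰: orbital energy -2.4 × 152 = -365 kJ/mol, and 2 additional pairs relative to high-spin add 614 kJ/mol, giving 249 kJ/mol.
Thus E(LS) − E(HS) = 310 kJ/mol.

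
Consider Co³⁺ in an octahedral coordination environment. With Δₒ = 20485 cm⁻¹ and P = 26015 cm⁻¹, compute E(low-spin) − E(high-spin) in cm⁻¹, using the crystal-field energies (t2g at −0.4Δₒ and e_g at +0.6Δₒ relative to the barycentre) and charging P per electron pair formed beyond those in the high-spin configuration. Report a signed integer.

11060

Group 9 minus oxidation state +3 gives a d⁶ configuration for Co³⁺.
In the high-spin limit (t2g^4 e_g^2) the orbital term is -0.4Δₒ = -8194 cm⁻¹, with no excess pairing.
Low-spin: t2g^6 e_g^0, orbital CFSE = -2.4Δₒ = -49164 cm⁻¹; plus 2 excess pairs × P = +52030 cm⁻¹; total 2866 cm⁻¹.
Thus E(LS) − E(HS) = 11060 cm⁻¹.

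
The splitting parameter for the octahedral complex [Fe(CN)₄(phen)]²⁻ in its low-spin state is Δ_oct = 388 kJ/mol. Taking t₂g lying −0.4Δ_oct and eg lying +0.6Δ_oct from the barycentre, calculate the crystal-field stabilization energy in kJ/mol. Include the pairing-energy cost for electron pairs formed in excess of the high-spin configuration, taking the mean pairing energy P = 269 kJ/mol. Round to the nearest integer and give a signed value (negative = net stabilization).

Ligand charges: 4×(-1) from CN⁻ and 1×(+0) from phen sum to -4; with overall charge -2, Fe is +2.
Fe sits in group 8; removing 2 electrons leaves Fe²⁺ with 8 − 2 = 6 d electrons.
Electron filling gives t₂g⁶ eg⁰.
CFSE(orbital) = 6×(-0.4Δ_oct) + 0×(0.6Δ_oct) = -2.4Δ_oct; with Δ_oct = 388 kJ/mol that is -931 kJ/mol.
Pairing penalty: 3 pairs vs 1 in the high-spin reference → 2 extra × P = 538 kJ/mol.
Combining: -931 + 538 = -393 kJ/mol.

-393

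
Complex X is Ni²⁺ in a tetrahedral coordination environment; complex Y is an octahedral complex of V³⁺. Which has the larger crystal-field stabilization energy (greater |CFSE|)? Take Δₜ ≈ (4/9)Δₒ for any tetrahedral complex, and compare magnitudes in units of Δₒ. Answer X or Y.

Y

X: Ni²⁺: group 10, so d-count = 10 − 2 = 8; Tetrahedral splitting is small, so the complex is high-spin; e^4 t2^4, CFSE = -0.8Δₜ ≈ -0.36Δₒ.
Y: V³⁺: group 5, so d-count = 5 − 3 = 2; For octahedral d² the high- and low-spin configurations coincide; t₂g² eg⁰, CFSE = -0.8Δₒ.
So Y has the larger |CFSE|.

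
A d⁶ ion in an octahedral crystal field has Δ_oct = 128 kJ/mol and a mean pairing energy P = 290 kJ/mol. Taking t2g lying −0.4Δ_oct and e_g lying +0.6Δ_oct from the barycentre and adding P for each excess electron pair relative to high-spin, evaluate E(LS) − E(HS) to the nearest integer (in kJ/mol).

High-spin d⁶ fills as t2g^4 e_g^2 with CFSE 4(−0.4) + 2(+0.6) = -0.4Δ_oct = -51 kJ/mol.
For low-spin the configuration is t2g^6 e_g^0: orbital energy -2.4 × 128 = -307 kJ/mol, and 2 additional pairs relative to high-spin add 580 kJ/mol, giving 273 kJ/mol.
The difference is 273 − (-51) = 324 kJ/mol, so high-spin lies lower.

324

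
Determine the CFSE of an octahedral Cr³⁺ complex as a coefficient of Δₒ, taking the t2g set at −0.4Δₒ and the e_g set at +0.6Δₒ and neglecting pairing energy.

-1.2 Δₒ

Group 6 minus oxidation state +3 gives a d³ configuration for Cr³⁺.
Configuration: t2g^3 e_g^0.
CFSE = 3(-0.4Δₒ) + 0(0.6Δₒ) = -1.2Δₒ + 0.0Δₒ = -1.2Δₒ.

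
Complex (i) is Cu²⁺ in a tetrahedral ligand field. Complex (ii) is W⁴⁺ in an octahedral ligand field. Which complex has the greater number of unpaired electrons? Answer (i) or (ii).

(ii)

(i): Cu²⁺: group 11, so d-count = 11 − 2 = 9; Tetrahedral splitting is small, so the complex is high-spin; e^4 t2^5 → 1 unpaired.
(ii): W is in group 6, so W⁴⁺ is d² (6 − 4 = 2); For octahedral d² the high- and low-spin configurations coincide; t₂g² eg⁰ → 2 unpaired.
So (ii) has more unpaired electrons.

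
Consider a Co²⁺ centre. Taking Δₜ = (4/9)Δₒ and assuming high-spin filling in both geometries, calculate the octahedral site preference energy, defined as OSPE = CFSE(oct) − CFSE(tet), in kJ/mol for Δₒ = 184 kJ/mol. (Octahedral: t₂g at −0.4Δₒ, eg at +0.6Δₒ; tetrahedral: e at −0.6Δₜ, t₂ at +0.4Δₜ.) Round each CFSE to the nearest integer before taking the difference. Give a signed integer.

Co is in group 9, so Co²⁺ is d⁷ (9 − 2 = 7).
Octahedral (high-spin): t₂g⁵ eg², CFSE = 5(−0.4) + 2(+0.6) = -0.8Δₒ = -0.8 × 184 = -147 kJ/mol.
In a tetrahedral site the filling is e⁴ t₂³: CFSE(tet) = -1.2Δₜ = -1.2 × (4/9)(184) = -98 kJ/mol.
Subtracting, OSPE = -147 − (-98) = -49 kJ/mol.

-49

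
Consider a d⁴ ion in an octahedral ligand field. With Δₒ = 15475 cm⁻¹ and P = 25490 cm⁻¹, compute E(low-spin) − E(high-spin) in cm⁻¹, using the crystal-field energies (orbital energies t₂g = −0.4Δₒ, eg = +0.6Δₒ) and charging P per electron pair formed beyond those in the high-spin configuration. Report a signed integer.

10015

In the high-spin limit (t₂g³ eg¹) the orbital term is -0.6Δₒ = -9285 cm⁻¹, with no excess pairing.
Low-spin t₂g⁴ eg⁰ gives -1.6Δₒ = -24760 cm⁻¹, but forming 1 extra pair costs 1P = 25490 cm⁻¹, so E(LS) = -24760 + 25490 = 730 cm⁻¹.
The difference is 730 − (-9285) = 10015 cm⁻¹, so high-spin lies lower.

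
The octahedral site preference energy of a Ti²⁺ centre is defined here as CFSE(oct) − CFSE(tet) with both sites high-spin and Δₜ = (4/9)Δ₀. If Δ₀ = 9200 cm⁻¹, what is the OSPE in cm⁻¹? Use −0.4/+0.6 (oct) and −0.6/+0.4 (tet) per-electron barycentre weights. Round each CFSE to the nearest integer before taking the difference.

Ti sits in group 4; removing 2 electrons leaves Ti²⁺ with 4 − 2 = 2 d electrons.
Octahedral (high-spin): t₂g² eg⁰, CFSE = 2(−0.4) + 0(+0.6) = -0.8Δ₀ = -0.8 × 9200 = -7360 cm⁻¹.
Tetrahedral e² t₂⁰ gives -1.2Δₜ = -1.2 × (4/9) × 9200 = -4907 cm⁻¹.
Subtracting, OSPE = -7360 − (-4907) = -2453 cm⁻¹.

-2453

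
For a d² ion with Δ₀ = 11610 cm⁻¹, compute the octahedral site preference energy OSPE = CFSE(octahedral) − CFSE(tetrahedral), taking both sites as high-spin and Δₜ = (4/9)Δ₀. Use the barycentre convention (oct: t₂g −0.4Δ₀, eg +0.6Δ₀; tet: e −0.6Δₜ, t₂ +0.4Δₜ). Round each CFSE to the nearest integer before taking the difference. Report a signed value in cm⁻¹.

Octahedral high-spin t₂g² eg⁰: CFSE = -0.8 × 11610 = -9288 cm⁻¹.
Tetrahedral: e² t₂⁰, CFSE = 2(−0.6) + 0(+0.4) = -1.2Δₜ = -1.2 × (4/9) × 11610 = -6192 cm⁻¹.
OSPE = CFSE(oct) − CFSE(tet) = -9288 − (-6192) = -3096 cm⁻¹.

-3096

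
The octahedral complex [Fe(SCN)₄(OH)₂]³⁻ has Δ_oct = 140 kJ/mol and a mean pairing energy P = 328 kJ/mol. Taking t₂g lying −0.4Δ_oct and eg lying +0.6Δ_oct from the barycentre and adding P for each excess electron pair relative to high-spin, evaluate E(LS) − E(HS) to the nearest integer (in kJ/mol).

376

Ligand charges: 4×(-1) from SCN⁻ and 2×(-1) from OH⁻ sum to -6; with overall charge -3, Fe is +3.
Fe³⁺: group 8, so d-count = 8 − 3 = 5.
High-spin d⁵ fills as t₂g³ eg² with CFSE 3(−0.4) + 2(+0.6) = 0.0Δ_oct = 0 kJ/mol.
Low-spin: t₂g⁵ eg⁰, orbital CFSE = -2.0Δ_oct = -280 kJ/mol; plus 2 excess pairs × P = +656 kJ/mol; total 376 kJ/mol.
Thus E(LS) − E(HS) = 376 kJ/mol.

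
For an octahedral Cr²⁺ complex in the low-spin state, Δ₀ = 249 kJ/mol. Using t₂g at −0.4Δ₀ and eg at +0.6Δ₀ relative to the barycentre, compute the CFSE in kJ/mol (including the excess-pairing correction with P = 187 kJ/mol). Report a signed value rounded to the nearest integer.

-211

Group 6 minus oxidation state +2 gives a d⁴ configuration for Cr²⁺.
Configuration: t₂g⁴ eg⁰.
CFSE(orbital) = 4×(-0.4Δ₀) + 0×(0.6Δ₀) = -1.6Δ₀; with Δ₀ = 249 kJ/mol that is -398 kJ/mol.
Pairing penalty: 1 pair vs 0 in the high-spin reference → 1 extra × P = 187 kJ/mol.
Overall CFSE = -398 + 187 = -211 kJ/mol.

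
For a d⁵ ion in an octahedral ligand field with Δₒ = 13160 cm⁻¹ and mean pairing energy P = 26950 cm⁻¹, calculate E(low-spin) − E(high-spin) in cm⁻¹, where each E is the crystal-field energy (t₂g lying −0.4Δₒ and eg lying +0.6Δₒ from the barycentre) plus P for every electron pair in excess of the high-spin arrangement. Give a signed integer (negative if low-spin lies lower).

27580

High-spin d⁵ fills as t₂g³ eg² with CFSE 3(−0.4) + 2(+0.6) = 0.0Δₒ = 0 cm⁻¹.
Low-spin t₂g⁵ eg⁰ gives -2.0Δₒ = -26320 cm⁻¹, but forming 2 extra pairs costs 2P = 53900 cm⁻¹, so E(LS) = -26320 + 53900 = 27580 cm⁻¹.
The difference is 27580 − (0) = 27580 cm⁻¹, so high-spin lies lower.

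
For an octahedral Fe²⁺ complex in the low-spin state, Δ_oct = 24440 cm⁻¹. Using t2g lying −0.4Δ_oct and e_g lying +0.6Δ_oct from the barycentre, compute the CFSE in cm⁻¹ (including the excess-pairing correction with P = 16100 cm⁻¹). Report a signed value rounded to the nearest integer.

-26456

Fe is in group 8, so Fe²⁺ is d⁶ (8 − 2 = 6).
The d⁶ electrons fill as t2g^6 e_g^0.
CFSE(orbital) = 6×(-0.4Δ_oct) + 0×(0.6Δ_oct) = -2.4Δ_oct; with Δ_oct = 24440 cm⁻¹ that is -58656 cm⁻¹.
Pairing penalty: 3 pairs vs 1 in the high-spin reference → 2 extra × P = 32200 cm⁻¹.
Net CFSE = -58656 + 32200 = -26456 cm⁻¹.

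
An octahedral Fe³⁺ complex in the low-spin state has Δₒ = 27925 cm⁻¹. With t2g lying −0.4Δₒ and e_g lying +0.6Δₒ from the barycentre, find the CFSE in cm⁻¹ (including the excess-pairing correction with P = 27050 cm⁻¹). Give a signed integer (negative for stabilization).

-1750

Fe sits in group 8; removing 3 electrons leaves Fe³⁺ with 8 − 3 = 5 d electrons.
The d⁵ electrons fill as t2g^5 e_g^0.
Orbital CFSE = 5(-0.4) + 0(0.6) = -2.0Δₒ = -2.0 × 27925 = -55850 cm⁻¹.
High-spin d⁵ would be t2g^3 e_g^2 with 0 pairs; low-spin has 2, so 2 excess pairs cost +2P = +54100 cm⁻¹.
Overall CFSE = -55850 + 54100 = -1750 cm⁻¹.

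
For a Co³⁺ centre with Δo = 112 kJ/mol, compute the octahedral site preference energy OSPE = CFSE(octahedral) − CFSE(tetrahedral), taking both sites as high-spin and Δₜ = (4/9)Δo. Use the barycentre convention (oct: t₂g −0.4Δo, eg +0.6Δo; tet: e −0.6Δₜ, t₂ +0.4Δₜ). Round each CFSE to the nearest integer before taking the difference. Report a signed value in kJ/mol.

Co sits in group 9; removing 3 electrons leaves Co³⁺ with 9 − 3 = 6 d electrons.
In an octahedral site d⁶ (HS) is t₂g⁴ eg², giving CFSE(oct) = -0.4Δo = -45 kJ/mol.
Tetrahedral: e³ t₂³, CFSE = 3(−0.6) + 3(+0.4) = -0.6Δₜ = -0.6 × (4/9) × 112 = -30 kJ/mol.
Subtracting, OSPE = -45 − (-30) = -15 kJ/mol.

-15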